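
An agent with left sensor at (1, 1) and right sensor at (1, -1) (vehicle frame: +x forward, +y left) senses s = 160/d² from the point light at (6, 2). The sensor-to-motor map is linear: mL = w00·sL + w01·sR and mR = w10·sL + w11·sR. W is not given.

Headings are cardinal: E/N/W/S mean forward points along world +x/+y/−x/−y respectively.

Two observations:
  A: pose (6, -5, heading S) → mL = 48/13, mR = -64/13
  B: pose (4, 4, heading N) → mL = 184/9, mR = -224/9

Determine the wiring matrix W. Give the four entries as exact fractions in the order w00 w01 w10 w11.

1/2 1 -1 -1

obs A: pose=(6,-5,S) → sL=32/13, sR=32/13, mL=48/13, mR=-64/13
obs B: pose=(4,4,N) → sL=80/9, sR=16, mL=184/9, mR=-224/9
sensor matrix S = [[32/13, 32/13], [80/9, 16]]; det S = 2048/117
solve [mL_A; mL_B] = S·[w00; w01] and [mR_A; mR_B] = S·[w10; w11]:
  w00 = 1/2, w01 = 1, w10 = -1, w11 = -1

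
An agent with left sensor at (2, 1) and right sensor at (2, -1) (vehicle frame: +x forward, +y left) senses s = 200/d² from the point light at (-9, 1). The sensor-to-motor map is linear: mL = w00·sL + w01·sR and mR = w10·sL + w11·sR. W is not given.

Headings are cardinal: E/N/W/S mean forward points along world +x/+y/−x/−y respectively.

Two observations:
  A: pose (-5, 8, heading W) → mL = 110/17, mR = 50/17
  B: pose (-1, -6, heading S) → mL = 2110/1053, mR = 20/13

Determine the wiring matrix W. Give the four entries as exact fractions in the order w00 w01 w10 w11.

obs A: pose=(-5,8,W) → sL=5, sR=50/17, mL=110/17, mR=50/17
obs B: pose=(-1,-6,S) → sL=100/81, sR=20/13, mL=2110/1053, mR=20/13
sensor matrix S = [[5, 50/17], [100/81, 20/13]]; det S = 72700/17901
solve [mL_A; mL_B] = S·[w00; w01] and [mR_A; mR_B] = S·[w10; w11]:
  w00 = 1, w01 = 1/2, w10 = 0, w11 = 1

1 1/2 0 1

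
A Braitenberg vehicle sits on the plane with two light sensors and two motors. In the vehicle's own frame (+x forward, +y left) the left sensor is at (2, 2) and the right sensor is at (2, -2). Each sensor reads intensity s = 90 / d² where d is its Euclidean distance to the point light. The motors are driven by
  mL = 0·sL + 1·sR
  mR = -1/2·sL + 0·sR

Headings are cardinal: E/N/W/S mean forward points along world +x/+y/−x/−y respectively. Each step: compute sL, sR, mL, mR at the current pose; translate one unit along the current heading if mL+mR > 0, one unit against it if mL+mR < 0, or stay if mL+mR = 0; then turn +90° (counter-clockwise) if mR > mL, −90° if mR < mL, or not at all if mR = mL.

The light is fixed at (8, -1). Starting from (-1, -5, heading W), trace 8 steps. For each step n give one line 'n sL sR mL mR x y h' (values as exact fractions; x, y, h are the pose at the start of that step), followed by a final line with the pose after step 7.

n=0: pose=(-1,-5,W); sL=90/157, sR=18/25; mL=18/25, mR=-45/157; mL+mR=1701/3925 → advance +1; mR−mL=-3951/3925 → turn -1·90°
n=1: pose=(-2,-5,N); sL=45/74, sR=45/34; mL=45/34, mR=-45/148; mL+mR=2565/2516 → advance +1; mR−mL=-4095/2516 → turn -1·90°
n=2: pose=(-2,-4,E); sL=18/13, sR=90/89; mL=90/89, mR=-9/13; mL+mR=369/1157 → advance +1; mR−mL=-1971/1157 → turn -1·90°
n=3: pose=(-1,-4,S); sL=45/37, sR=45/73; mL=45/73, mR=-45/74; mL+mR=45/5402 → advance +1; mR−mL=-6615/5402 → turn -1·90°
n=4: pose=(-1,-5,W); sL=90/157, sR=18/25; mL=18/25, mR=-45/157; mL+mR=1701/3925 → advance +1; mR−mL=-3951/3925 → turn -1·90°
n=5: pose=(-2,-5,N); sL=45/74, sR=45/34; mL=45/34, mR=-45/148; mL+mR=2565/2516 → advance +1; mR−mL=-4095/2516 → turn -1·90°
n=6: pose=(-2,-4,E); sL=18/13, sR=90/89; mL=90/89, mR=-9/13; mL+mR=369/1157 → advance +1; mR−mL=-1971/1157 → turn -1·90°
n=7: pose=(-1,-4,S); sL=45/37, sR=45/73; mL=45/73, mR=-45/74; mL+mR=45/5402 → advance +1; mR−mL=-6615/5402 → turn -1·90°

0 90/157 18/25 18/25 -45/157 -1 -5 W
1 45/74 45/34 45/34 -45/148 -2 -5 N
2 18/13 90/89 90/89 -9/13 -2 -4 E
3 45/37 45/73 45/73 -45/74 -1 -4 S
4 90/157 18/25 18/25 -45/157 -1 -5 W
5 45/74 45/34 45/34 -45/148 -2 -5 N
6 18/13 90/89 90/89 -9/13 -2 -4 E
7 45/37 45/73 45/73 -45/74 -1 -4 S
final -1 -5 W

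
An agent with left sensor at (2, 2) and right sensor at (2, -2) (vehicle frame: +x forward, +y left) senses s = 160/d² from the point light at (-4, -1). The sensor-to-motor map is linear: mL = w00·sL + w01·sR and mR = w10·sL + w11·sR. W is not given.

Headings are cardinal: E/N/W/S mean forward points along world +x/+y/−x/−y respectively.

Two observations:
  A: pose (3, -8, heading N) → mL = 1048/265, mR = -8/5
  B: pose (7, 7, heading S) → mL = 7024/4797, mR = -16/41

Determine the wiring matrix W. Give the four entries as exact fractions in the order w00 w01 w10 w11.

obs A: pose=(3,-8,N) → sL=16/5, sR=80/53, mL=1048/265, mR=-8/5
obs B: pose=(7,7,S) → sL=32/41, sR=160/117, mL=7024/4797, mR=-16/41
sensor matrix S = [[16/5, 80/53], [32/41, 160/117]]; det S = 813056/254241
solve [mL_A; mL_B] = S·[w00; w01] and [mR_A; mR_B] = S·[w10; w11]:
  w00 = 1, w01 = 1/2, w10 = -1/2, w11 = 0

1 1/2 -1/2 0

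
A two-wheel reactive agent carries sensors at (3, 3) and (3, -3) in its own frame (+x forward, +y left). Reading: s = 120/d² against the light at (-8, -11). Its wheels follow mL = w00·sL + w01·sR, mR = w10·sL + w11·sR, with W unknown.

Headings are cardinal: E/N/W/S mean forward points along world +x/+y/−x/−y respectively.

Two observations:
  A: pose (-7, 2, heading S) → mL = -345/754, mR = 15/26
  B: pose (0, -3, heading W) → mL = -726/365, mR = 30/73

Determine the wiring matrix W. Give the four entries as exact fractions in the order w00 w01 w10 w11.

-1 1/2 0 1/2

obs A: pose=(-7,2,S) → sL=30/29, sR=15/13, mL=-345/754, mR=15/26
obs B: pose=(0,-3,W) → sL=12/5, sR=60/73, mL=-726/365, mR=30/73
sensor matrix S = [[30/29, 15/13], [12/5, 60/73]]; det S = -52812/27521
solve [mL_A; mL_B] = S·[w00; w01] and [mR_A; mR_B] = S·[w10; w11]:
  w00 = -1, w01 = 1/2, w10 = 0, w11 = 1/2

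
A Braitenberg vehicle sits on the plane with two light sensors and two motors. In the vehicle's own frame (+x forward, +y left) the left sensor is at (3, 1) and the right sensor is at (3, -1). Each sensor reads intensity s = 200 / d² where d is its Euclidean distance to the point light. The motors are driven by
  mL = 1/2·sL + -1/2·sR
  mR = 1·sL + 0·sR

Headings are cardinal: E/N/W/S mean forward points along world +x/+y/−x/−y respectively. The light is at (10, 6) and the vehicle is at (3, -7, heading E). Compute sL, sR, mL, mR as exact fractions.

5/4 50/53 65/424 5/4

left sensor world pos  = (6, -6); dL² = 160
right sensor world pos = (6, -8); dR² = 212
sL = 200/160 = 5/4
sR = 200/212 = 50/53
mL = 1/2·sL + -1/2·sR = 65/424
mR = 1·sL + 0·sR = 5/4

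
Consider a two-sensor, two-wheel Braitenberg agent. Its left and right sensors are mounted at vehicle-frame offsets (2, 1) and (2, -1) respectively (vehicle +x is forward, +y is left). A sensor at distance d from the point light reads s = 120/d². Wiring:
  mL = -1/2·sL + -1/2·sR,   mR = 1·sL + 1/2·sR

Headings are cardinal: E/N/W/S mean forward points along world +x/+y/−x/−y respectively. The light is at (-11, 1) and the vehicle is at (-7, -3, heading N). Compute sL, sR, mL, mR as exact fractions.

120/13 120/29 -2520/377 4260/377

left sensor world pos  = (-8, -1); dL² = 13
right sensor world pos = (-6, -1); dR² = 29
sL = 120/13 = 120/13
sR = 120/29 = 120/29
mL = -1/2·sL + -1/2·sR = -2520/377
mR = 1·sL + 1/2·sR = 4260/377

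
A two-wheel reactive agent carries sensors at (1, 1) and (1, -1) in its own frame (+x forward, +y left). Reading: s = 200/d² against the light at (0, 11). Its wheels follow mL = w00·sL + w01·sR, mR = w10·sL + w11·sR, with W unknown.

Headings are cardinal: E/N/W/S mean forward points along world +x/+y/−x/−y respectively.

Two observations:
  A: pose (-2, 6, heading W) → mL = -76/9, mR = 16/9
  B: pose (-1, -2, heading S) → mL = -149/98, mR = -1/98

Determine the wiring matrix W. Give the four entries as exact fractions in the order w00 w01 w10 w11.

obs A: pose=(-2,6,W) → sL=40/9, sR=8, mL=-76/9, mR=16/9
obs B: pose=(-1,-2,S) → sL=50/49, sR=1, mL=-149/98, mR=-1/98
sensor matrix S = [[40/9, 8], [50/49, 1]]; det S = -1640/441
solve [mL_A; mL_B] = S·[w00; w01] and [mR_A; mR_B] = S·[w10; w11]:
  w00 = -1, w01 = -1/2, w10 = -1/2, w11 = 1/2

-1 -1/2 -1/2 1/2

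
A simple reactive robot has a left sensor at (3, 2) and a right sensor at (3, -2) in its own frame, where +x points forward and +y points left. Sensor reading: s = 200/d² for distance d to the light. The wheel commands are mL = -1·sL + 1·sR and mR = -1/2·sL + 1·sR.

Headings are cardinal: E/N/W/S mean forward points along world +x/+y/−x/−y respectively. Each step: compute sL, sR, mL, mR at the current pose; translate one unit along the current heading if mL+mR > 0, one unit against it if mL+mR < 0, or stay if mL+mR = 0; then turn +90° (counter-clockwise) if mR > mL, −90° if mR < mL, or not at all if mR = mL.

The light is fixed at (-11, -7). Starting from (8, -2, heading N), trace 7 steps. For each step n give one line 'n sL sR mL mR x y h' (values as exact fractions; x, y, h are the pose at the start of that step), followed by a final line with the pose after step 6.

n=0: pose=(8,-2,N); sL=200/353, sR=40/101; mL=-6080/35653, mR=4020/35653; mL+mR=-2060/35653 → advance -1; mR−mL=100/353 → turn +1·90°
n=1: pose=(8,-3,W); sL=10/13, sR=50/73; mL=-80/949, mR=285/949; mL+mR=205/949 → advance +1; mR−mL=5/13 → turn +1·90°
n=2: pose=(7,-3,S); sL=200/401, sR=200/257; mL=28800/103057, mR=54500/103057; mL+mR=83300/103057 → advance +1; mR−mL=100/401 → turn +1·90°
n=3: pose=(7,-4,E); sL=100/233, sR=100/221; mL=1200/51493, mR=12250/51493; mL+mR=13450/51493 → advance +1; mR−mL=50/233 → turn +1·90°
n=4: pose=(8,-4,N); sL=8/13, sR=200/477; mL=-1216/6201, mR=692/6201; mL+mR=-524/6201 → advance -1; mR−mL=4/13 → turn +1·90°
n=5: pose=(8,-5,W); sL=25/32, sR=25/34; mL=-25/544, mR=375/1088; mL+mR=325/1088 → advance +1; mR−mL=25/64 → turn +1·90°
n=6: pose=(7,-5,S); sL=200/401, sR=200/257; mL=28800/103057, mR=54500/103057; mL+mR=83300/103057 → advance +1; mR−mL=100/401 → turn +1·90°

0 200/353 40/101 -6080/35653 4020/35653 8 -2 N
1 10/13 50/73 -80/949 285/949 8 -3 W
2 200/401 200/257 28800/103057 54500/103057 7 -3 S
3 100/233 100/221 1200/51493 12250/51493 7 -4 E
4 8/13 200/477 -1216/6201 692/6201 8 -4 N
5 25/32 25/34 -25/544 375/1088 8 -5 W
6 200/401 200/257 28800/103057 54500/103057 7 -5 S
final 7 -6 E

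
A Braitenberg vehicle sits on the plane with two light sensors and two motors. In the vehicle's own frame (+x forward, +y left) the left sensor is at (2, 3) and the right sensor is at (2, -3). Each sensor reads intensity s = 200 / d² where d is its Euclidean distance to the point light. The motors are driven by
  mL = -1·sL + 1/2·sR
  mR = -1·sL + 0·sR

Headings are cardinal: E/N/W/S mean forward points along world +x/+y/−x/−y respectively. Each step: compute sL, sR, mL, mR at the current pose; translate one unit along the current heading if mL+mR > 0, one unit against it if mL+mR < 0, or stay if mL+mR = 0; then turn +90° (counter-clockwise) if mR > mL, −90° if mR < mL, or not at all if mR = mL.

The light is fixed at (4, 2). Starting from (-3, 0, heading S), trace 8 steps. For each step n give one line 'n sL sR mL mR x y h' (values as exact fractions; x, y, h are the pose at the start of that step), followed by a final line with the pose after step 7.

0 25/4 50/29 -625/116 -25/4 -3 0 S
1 200/97 40/17 -1460/1649 -200/97 -3 1 W
2 100/41 20 310/41 -100/41 -2 1 N
3 8 8 -4 -8 -2 2 E
4 10 25/13 -235/26 -10 -3 2 S
5 40/17 200/97 -2180/1649 -40/17 -3 3 W
6 20/9 100/9 10/3 -20/9 -2 3 N
7 200/41 200/17 700/697 -200/41 -2 4 E
final -3 4 S

n=0: pose=(-3,0,S); sL=25/4, sR=50/29; mL=-625/116, mR=-25/4; mL+mR=-675/58 → advance -1; mR−mL=-25/29 → turn -1·90°
n=1: pose=(-3,1,W); sL=200/97, sR=40/17; mL=-1460/1649, mR=-200/97; mL+mR=-4860/1649 → advance -1; mR−mL=-20/17 → turn -1·90°
n=2: pose=(-2,1,N); sL=100/41, sR=20; mL=310/41, mR=-100/41; mL+mR=210/41 → advance +1; mR−mL=-10 → turn -1·90°
n=3: pose=(-2,2,E); sL=8, sR=8; mL=-4, mR=-8; mL+mR=-12 → advance -1; mR−mL=-4 → turn -1·90°
n=4: pose=(-3,2,S); sL=10, sR=25/13; mL=-235/26, mR=-10; mL+mR=-495/26 → advance -1; mR−mL=-25/26 → turn -1·90°
n=5: pose=(-3,3,W); sL=40/17, sR=200/97; mL=-2180/1649, mR=-40/17; mL+mR=-6060/1649 → advance -1; mR−mL=-100/97 → turn -1·90°
n=6: pose=(-2,3,N); sL=20/9, sR=100/9; mL=10/3, mR=-20/9; mL+mR=10/9 → advance +1; mR−mL=-50/9 → turn -1·90°
n=7: pose=(-2,4,E); sL=200/41, sR=200/17; mL=700/697, mR=-200/41; mL+mR=-2700/697 → advance -1; mR−mL=-100/17 → turn -1·90°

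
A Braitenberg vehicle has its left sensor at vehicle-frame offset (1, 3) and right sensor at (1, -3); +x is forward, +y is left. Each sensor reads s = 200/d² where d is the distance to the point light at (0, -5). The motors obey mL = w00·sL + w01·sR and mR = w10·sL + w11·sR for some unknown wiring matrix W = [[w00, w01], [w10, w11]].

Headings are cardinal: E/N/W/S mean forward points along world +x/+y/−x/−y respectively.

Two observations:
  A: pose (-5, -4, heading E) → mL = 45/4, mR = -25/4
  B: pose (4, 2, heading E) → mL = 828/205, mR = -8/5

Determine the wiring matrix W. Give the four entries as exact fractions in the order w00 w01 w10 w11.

1 1/2 -1 0

obs A: pose=(-5,-4,E) → sL=25/4, sR=10, mL=45/4, mR=-25/4
obs B: pose=(4,2,E) → sL=8/5, sR=200/41, mL=828/205, mR=-8/5
sensor matrix S = [[25/4, 10], [8/5, 200/41]]; det S = 594/41
solve [mL_A; mL_B] = S·[w00; w01] and [mR_A; mR_B] = S·[w10; w11]:
  w00 = 1, w01 = 1/2, w10 = -1, w11 = 0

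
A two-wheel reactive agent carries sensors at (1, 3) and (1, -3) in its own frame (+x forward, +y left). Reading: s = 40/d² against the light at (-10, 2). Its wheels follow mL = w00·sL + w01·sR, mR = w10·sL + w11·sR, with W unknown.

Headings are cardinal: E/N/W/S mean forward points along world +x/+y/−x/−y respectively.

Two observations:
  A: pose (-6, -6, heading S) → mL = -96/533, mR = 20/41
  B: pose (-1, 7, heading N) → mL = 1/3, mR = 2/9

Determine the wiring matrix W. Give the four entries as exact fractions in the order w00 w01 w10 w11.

obs A: pose=(-6,-6,S) → sL=4/13, sR=20/41, mL=-96/533, mR=20/41
obs B: pose=(-1,7,N) → sL=5/9, sR=2/9, mL=1/3, mR=2/9
sensor matrix S = [[4/13, 20/41], [5/9, 2/9]]; det S = -108/533
solve [mL_A; mL_B] = S·[w00; w01] and [mR_A; mR_B] = S·[w10; w11]:
  w00 = 1, w01 = -1, w10 = 0, w11 = 1

1 -1 0 1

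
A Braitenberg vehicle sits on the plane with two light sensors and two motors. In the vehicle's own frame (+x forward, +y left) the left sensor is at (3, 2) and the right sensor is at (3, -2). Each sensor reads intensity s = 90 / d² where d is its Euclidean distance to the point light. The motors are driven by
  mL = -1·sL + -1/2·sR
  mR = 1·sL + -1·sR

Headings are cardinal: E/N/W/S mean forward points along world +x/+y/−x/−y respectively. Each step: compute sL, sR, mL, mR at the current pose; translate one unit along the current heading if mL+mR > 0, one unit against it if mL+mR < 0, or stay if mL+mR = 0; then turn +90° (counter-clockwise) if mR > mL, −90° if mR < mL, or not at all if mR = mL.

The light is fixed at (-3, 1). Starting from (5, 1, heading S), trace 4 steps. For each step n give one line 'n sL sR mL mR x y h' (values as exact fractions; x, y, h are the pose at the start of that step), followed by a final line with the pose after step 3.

0 90/109 2 -199/109 -128/109 5 1 S
1 9/13 45/61 -1683/1586 -36/793 5 2 E
2 90/41 90/97 -10575/3977 5040/3977 4 2 N
3 9/2 9/2 -27/4 0 4 1 W
final 5 1 S

n=0: pose=(5,1,S); sL=90/109, sR=2; mL=-199/109, mR=-128/109; mL+mR=-3 → advance -1; mR−mL=71/109 → turn +1·90°
n=1: pose=(5,2,E); sL=9/13, sR=45/61; mL=-1683/1586, mR=-36/793; mL+mR=-135/122 → advance -1; mR−mL=1611/1586 → turn +1·90°
n=2: pose=(4,2,N); sL=90/41, sR=90/97; mL=-10575/3977, mR=5040/3977; mL+mR=-135/97 → advance -1; mR−mL=15615/3977 → turn +1·90°
n=3: pose=(4,1,W); sL=9/2, sR=9/2; mL=-27/4, mR=0; mL+mR=-27/4 → advance -1; mR−mL=27/4 → turn +1·90°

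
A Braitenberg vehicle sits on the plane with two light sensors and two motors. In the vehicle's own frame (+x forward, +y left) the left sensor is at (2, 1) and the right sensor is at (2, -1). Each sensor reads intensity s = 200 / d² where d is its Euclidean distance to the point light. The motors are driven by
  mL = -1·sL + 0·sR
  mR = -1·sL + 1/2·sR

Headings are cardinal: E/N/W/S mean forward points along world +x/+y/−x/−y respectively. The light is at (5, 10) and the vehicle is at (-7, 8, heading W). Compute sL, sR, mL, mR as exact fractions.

left sensor world pos  = (-9, 7); dL² = 205
right sensor world pos = (-9, 9); dR² = 197
sL = 200/205 = 40/41
sR = 200/197 = 200/197
mL = -1·sL + 0·sR = -40/41
mR = -1·sL + 1/2·sR = -3780/8077

40/41 200/197 -40/41 -3780/8077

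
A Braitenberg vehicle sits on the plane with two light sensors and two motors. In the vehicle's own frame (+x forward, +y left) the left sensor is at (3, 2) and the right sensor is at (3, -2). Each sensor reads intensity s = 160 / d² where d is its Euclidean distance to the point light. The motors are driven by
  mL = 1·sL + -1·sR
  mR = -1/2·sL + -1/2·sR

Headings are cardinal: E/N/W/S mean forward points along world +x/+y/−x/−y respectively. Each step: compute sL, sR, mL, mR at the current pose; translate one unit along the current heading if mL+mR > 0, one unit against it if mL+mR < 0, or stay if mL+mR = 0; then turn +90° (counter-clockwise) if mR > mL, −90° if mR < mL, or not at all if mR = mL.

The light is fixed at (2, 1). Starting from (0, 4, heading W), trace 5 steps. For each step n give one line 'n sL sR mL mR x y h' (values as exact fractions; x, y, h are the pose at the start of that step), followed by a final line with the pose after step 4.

n=0: pose=(0,4,W); sL=80/13, sR=16/5; mL=192/65, mR=-304/65; mL+mR=-112/65 → advance -1; mR−mL=-496/65 → turn -1·90°
n=1: pose=(1,4,N); sL=32/9, sR=160/37; mL=-256/333, mR=-1312/333; mL+mR=-1568/333 → advance -1; mR−mL=-352/111 → turn -1·90°
n=2: pose=(1,3,E); sL=8, sR=40; mL=-32, mR=-24; mL+mR=-56 → advance -1; mR−mL=8 → turn +1·90°
n=3: pose=(0,3,N); sL=160/41, sR=32/5; mL=-512/205, mR=-1056/205; mL+mR=-1568/205 → advance -1; mR−mL=-544/205 → turn -1·90°
n=4: pose=(0,2,E); sL=16, sR=80; mL=-64, mR=-48; mL+mR=-112 → advance -1; mR−mL=16 → turn +1·90°

0 80/13 16/5 192/65 -304/65 0 4 W
1 32/9 160/37 -256/333 -1312/333 1 4 N
2 8 40 -32 -24 1 3 E
3 160/41 32/5 -512/205 -1056/205 0 3 N
4 16 80 -64 -48 0 2 E
final -1 2 N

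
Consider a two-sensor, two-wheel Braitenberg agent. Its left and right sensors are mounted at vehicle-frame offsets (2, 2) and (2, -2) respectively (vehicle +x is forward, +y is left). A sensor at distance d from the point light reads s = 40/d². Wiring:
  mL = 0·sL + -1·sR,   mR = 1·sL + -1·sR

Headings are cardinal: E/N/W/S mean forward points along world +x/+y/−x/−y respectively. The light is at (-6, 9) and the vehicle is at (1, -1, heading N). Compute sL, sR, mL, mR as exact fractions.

left sensor world pos  = (-1, 1); dL² = 89
right sensor world pos = (3, 1); dR² = 145
sL = 40/89 = 40/89
sR = 40/145 = 8/29
mL = 0·sL + -1·sR = -8/29
mR = 1·sL + -1·sR = 448/2581

40/89 8/29 -8/29 448/2581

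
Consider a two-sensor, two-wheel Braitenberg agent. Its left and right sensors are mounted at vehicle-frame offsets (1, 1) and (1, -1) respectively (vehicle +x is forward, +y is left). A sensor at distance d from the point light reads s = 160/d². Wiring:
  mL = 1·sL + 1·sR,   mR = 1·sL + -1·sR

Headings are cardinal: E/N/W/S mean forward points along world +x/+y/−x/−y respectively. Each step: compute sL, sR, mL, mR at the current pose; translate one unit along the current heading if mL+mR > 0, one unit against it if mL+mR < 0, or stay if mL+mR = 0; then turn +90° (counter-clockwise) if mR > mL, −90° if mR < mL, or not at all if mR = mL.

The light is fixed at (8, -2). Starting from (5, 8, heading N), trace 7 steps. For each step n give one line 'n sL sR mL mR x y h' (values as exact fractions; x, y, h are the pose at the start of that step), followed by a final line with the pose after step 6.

n=0: pose=(5,8,N); sL=160/137, sR=32/25; mL=8384/3425, mR=-384/3425; mL+mR=320/137 → advance +1; mR−mL=-64/25 → turn -1·90°
n=1: pose=(5,9,E); sL=40/37, sR=20/13; mL=1260/481, mR=-220/481; mL+mR=80/37 → advance +1; mR−mL=-40/13 → turn -1·90°
n=2: pose=(6,9,S); sL=160/101, sR=160/109; mL=33600/11009, mR=1280/11009; mL+mR=320/101 → advance +1; mR−mL=-320/109 → turn -1·90°
n=3: pose=(6,8,W); sL=16/9, sR=16/13; mL=352/117, mR=64/117; mL+mR=32/9 → advance +1; mR−mL=-32/13 → turn -1·90°
n=4: pose=(5,8,N); sL=160/137, sR=32/25; mL=8384/3425, mR=-384/3425; mL+mR=320/137 → advance +1; mR−mL=-64/25 → turn -1·90°
n=5: pose=(5,9,E); sL=40/37, sR=20/13; mL=1260/481, mR=-220/481; mL+mR=80/37 → advance +1; mR−mL=-40/13 → turn -1·90°
n=6: pose=(6,9,S); sL=160/101, sR=160/109; mL=33600/11009, mR=1280/11009; mL+mR=320/101 → advance +1; mR−mL=-320/109 → turn -1·90°

0 160/137 32/25 8384/3425 -384/3425 5 8 N
1 40/37 20/13 1260/481 -220/481 5 9 E
2 160/101 160/109 33600/11009 1280/11009 6 9 S
3 16/9 16/13 352/117 64/117 6 8 W
4 160/137 32/25 8384/3425 -384/3425 5 8 N
5 40/37 20/13 1260/481 -220/481 5 9 E
6 160/101 160/109 33600/11009 1280/11009 6 9 S
final 6 8 W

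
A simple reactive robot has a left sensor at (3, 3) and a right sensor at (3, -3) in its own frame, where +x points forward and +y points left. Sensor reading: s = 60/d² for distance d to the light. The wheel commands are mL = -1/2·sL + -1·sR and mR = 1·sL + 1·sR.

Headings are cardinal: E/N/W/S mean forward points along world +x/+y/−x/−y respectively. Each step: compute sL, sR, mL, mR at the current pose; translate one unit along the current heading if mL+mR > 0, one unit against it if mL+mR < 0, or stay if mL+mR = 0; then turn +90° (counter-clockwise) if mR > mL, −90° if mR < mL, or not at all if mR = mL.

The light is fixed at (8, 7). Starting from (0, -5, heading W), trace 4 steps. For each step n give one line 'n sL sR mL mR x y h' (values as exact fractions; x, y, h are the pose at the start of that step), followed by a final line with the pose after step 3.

n=0: pose=(0,-5,W); sL=30/173, sR=30/101; mL=-6705/17473, mR=8220/17473; mL+mR=15/173 → advance +1; mR−mL=14925/17473 → turn +1·90°
n=1: pose=(-1,-5,S); sL=20/87, sR=20/123; mL=-330/1189, mR=1400/3567; mL+mR=10/87 → advance +1; mR−mL=2390/3567 → turn +1·90°
n=2: pose=(-1,-6,E); sL=15/34, sR=15/73; mL=-2115/4964, mR=1605/2482; mL+mR=15/68 → advance +1; mR−mL=5325/4964 → turn +1·90°
n=3: pose=(0,-6,N); sL=60/221, sR=12/25; mL=-3402/5525, mR=4152/5525; mL+mR=30/221 → advance +1; mR−mL=7554/5525 → turn +1·90°

0 30/173 30/101 -6705/17473 8220/17473 0 -5 W
1 20/87 20/123 -330/1189 1400/3567 -1 -5 S
2 15/34 15/73 -2115/4964 1605/2482 -1 -6 E
3 60/221 12/25 -3402/5525 4152/5525 0 -6 N
final 0 -5 W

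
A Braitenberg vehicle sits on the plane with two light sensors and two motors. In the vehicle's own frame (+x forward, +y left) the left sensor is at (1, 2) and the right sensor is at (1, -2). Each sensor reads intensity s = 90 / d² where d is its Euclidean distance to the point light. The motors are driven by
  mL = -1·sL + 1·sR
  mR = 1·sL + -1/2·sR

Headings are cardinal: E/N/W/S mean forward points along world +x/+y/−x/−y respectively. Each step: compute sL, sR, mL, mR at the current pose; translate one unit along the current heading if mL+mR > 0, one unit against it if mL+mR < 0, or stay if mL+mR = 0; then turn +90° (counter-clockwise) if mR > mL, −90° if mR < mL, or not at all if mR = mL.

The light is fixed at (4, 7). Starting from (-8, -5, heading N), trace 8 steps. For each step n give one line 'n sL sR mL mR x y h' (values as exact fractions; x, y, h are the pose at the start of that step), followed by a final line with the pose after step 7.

n=0: pose=(-8,-5,N); sL=90/317, sR=90/221; mL=8640/70057, mR=5625/70057; mL+mR=45/221 → advance +1; mR−mL=-3015/70057 → turn -1·90°
n=1: pose=(-8,-4,E); sL=45/101, sR=9/29; mL=-396/2929, mR=1701/5858; mL+mR=9/58 → advance +1; mR−mL=2493/5858 → turn +1·90°
n=2: pose=(-7,-4,N); sL=90/269, sR=90/181; mL=7920/48689, mR=4185/48689; mL+mR=45/181 → advance +1; mR−mL=-3735/48689 → turn -1·90°
n=3: pose=(-7,-3,E); sL=45/82, sR=45/122; mL=-450/2501, mR=3645/10004; mL+mR=45/244 → advance +1; mR−mL=5445/10004 → turn +1·90°
n=4: pose=(-6,-3,N); sL=2/5, sR=18/29; mL=32/145, mR=13/145; mL+mR=9/29 → advance +1; mR−mL=-19/145 → turn -1·90°
n=5: pose=(-6,-2,E); sL=9/13, sR=45/101; mL=-324/1313, mR=1233/2626; mL+mR=45/202 → advance +1; mR−mL=1881/2626 → turn +1·90°
n=6: pose=(-5,-2,N); sL=18/37, sR=90/113; mL=1296/4181, mR=369/4181; mL+mR=45/113 → advance +1; mR−mL=-927/4181 → turn -1·90°
n=7: pose=(-5,-1,E); sL=9/10, sR=45/82; mL=-72/205, mR=513/820; mL+mR=45/164 → advance +1; mR−mL=801/820 → turn +1·90°

0 90/317 90/221 8640/70057 5625/70057 -8 -5 N
1 45/101 9/29 -396/2929 1701/5858 -8 -4 E
2 90/269 90/181 7920/48689 4185/48689 -7 -4 N
3 45/82 45/122 -450/2501 3645/10004 -7 -3 E
4 2/5 18/29 32/145 13/145 -6 -3 N
5 9/13 45/101 -324/1313 1233/2626 -6 -2 E
6 18/37 90/113 1296/4181 369/4181 -5 -2 N
7 9/10 45/82 -72/205 513/820 -5 -1 E
final -4 -1 N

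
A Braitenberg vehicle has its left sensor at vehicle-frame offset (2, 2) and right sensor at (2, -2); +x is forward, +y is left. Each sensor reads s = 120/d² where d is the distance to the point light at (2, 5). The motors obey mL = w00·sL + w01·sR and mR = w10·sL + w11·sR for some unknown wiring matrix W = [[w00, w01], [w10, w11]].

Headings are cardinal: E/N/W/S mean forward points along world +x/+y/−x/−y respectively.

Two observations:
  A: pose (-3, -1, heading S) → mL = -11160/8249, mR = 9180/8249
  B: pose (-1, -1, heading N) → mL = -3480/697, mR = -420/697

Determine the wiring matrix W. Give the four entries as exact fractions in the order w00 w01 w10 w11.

-1/2 -1/2 1 -1/2

obs A: pose=(-3,-1,S) → sL=120/73, sR=120/113, mL=-11160/8249, mR=9180/8249
obs B: pose=(-1,-1,N) → sL=120/41, sR=120/17, mL=-3480/697, mR=-420/697
sensor matrix S = [[120/73, 120/113], [120/41, 120/17]]; det S = 48844800/5749553
solve [mL_A; mL_B] = S·[w00; w01] and [mR_A; mR_B] = S·[w10; w11]:
  w00 = -1/2, w01 = -1/2, w10 = 1, w11 = -1/2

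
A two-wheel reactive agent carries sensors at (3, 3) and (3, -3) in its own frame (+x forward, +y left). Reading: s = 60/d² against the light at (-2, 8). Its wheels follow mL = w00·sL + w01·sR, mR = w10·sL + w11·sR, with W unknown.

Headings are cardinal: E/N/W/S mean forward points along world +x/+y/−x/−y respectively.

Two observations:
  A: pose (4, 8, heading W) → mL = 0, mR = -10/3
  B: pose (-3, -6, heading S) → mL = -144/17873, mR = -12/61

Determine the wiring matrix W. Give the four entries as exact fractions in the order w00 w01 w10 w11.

-1 1 0 -1

obs A: pose=(4,8,W) → sL=10/3, sR=10/3, mL=0, mR=-10/3
obs B: pose=(-3,-6,S) → sL=60/293, sR=12/61, mL=-144/17873, mR=-12/61
sensor matrix S = [[10/3, 10/3], [60/293, 12/61]]; det S = -480/17873
solve [mL_A; mL_B] = S·[w00; w01] and [mR_A; mR_B] = S·[w10; w11]:
  w00 = -1, w01 = 1, w10 = 0, w11 = -1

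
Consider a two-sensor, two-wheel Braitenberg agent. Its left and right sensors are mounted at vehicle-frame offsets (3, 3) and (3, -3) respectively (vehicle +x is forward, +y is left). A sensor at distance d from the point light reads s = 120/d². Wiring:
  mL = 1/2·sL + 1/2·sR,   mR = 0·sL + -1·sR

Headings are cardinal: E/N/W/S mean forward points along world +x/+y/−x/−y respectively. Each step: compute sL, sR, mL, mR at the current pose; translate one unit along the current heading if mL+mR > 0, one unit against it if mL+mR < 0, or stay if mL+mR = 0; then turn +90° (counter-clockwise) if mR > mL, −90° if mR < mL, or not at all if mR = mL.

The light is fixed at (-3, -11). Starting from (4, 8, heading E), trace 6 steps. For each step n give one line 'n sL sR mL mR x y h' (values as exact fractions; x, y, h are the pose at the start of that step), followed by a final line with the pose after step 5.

0 15/73 30/89 3525/12994 -30/89 4 8 E
1 120/337 24/53 7224/17861 -24/53 3 8 S
2 60/149 60/269 12540/40081 -60/269 3 9 W
3 120/533 120/593 67560/316069 -120/593 2 9 N
4 3/16 30/97 771/3104 -30/97 2 10 E
5 120/373 24/65 8376/24245 -24/65 1 10 S
final 1 11 W

n=0: pose=(4,8,E); sL=15/73, sR=30/89; mL=3525/12994, mR=-30/89; mL+mR=-855/12994 → advance -1; mR−mL=-7905/12994 → turn -1·90°
n=1: pose=(3,8,S); sL=120/337, sR=24/53; mL=7224/17861, mR=-24/53; mL+mR=-864/17861 → advance -1; mR−mL=-15312/17861 → turn -1·90°
n=2: pose=(3,9,W); sL=60/149, sR=60/269; mL=12540/40081, mR=-60/269; mL+mR=3600/40081 → advance +1; mR−mL=-21480/40081 → turn -1·90°
n=3: pose=(2,9,N); sL=120/533, sR=120/593; mL=67560/316069, mR=-120/593; mL+mR=3600/316069 → advance +1; mR−mL=-131520/316069 → turn -1·90°
n=4: pose=(2,10,E); sL=3/16, sR=30/97; mL=771/3104, mR=-30/97; mL+mR=-189/3104 → advance -1; mR−mL=-1731/3104 → turn -1·90°
n=5: pose=(1,10,S); sL=120/373, sR=24/65; mL=8376/24245, mR=-24/65; mL+mR=-576/24245 → advance -1; mR−mL=-17328/24245 → turn -1·90°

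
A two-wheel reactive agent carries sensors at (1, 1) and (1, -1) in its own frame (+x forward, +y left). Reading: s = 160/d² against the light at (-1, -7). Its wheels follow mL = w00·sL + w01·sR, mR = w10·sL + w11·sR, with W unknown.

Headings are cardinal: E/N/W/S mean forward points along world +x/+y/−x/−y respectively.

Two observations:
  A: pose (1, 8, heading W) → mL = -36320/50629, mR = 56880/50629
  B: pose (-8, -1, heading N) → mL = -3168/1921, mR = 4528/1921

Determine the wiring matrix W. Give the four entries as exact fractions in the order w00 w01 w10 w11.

obs A: pose=(1,8,W) → sL=160/197, sR=160/257, mL=-36320/50629, mR=56880/50629
obs B: pose=(-8,-1,N) → sL=160/113, sR=32/17, mL=-3168/1921, mR=4528/1921
sensor matrix S = [[160/197, 160/257], [160/113, 32/17]]; det S = 62955520/97258309
solve [mL_A; mL_B] = S·[w00; w01] and [mR_A; mR_B] = S·[w10; w11]:
  w00 = -1/2, w01 = -1/2, w10 = 1, w11 = 1/2

-1/2 -1/2 1 1/2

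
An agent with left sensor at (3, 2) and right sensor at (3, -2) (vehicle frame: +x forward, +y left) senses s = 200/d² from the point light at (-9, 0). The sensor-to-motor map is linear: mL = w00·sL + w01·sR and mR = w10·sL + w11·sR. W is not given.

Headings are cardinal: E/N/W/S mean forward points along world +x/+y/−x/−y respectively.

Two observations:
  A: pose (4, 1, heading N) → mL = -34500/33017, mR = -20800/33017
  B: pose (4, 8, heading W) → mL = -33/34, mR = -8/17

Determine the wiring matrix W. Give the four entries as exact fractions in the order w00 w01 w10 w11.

obs A: pose=(4,1,N) → sL=200/137, sR=200/241, mL=-34500/33017, mR=-20800/33017
obs B: pose=(4,8,W) → sL=25/17, sR=1, mL=-33/34, mR=-8/17
sensor matrix S = [[200/137, 200/241], [25/17, 1]]; det S = 134400/561289
solve [mL_A; mL_B] = S·[w00; w01] and [mR_A; mR_B] = S·[w10; w11]:
  w00 = -1, w01 = 1/2, w10 = -1, w11 = 1

-1 1/2 -1 1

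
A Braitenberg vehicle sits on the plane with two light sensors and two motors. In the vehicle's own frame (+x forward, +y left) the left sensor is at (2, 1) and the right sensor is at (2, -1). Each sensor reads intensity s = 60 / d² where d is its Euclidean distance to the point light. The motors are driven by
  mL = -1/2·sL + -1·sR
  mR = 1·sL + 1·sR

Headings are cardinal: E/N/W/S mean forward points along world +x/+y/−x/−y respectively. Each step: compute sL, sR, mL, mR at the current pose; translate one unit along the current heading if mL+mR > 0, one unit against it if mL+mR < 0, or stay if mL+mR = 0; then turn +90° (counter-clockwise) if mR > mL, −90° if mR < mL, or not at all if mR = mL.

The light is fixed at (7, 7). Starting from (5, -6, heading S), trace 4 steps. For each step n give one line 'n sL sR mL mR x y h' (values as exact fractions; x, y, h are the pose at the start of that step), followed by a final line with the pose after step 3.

0 30/113 10/39 -1715/4407 2300/4407 5 -6 S
1 60/169 4/15 -1126/2535 1576/2535 5 -7 E
2 15/37 5/12 -275/444 365/444 6 -7 N
3 12/41 20/51 -1126/2091 1432/2091 6 -6 W
final 5 -6 S

n=0: pose=(5,-6,S); sL=30/113, sR=10/39; mL=-1715/4407, mR=2300/4407; mL+mR=15/113 → advance +1; mR−mL=4015/4407 → turn +1·90°
n=1: pose=(5,-7,E); sL=60/169, sR=4/15; mL=-1126/2535, mR=1576/2535; mL+mR=30/169 → advance +1; mR−mL=2702/2535 → turn +1·90°
n=2: pose=(6,-7,N); sL=15/37, sR=5/12; mL=-275/444, mR=365/444; mL+mR=15/74 → advance +1; mR−mL=160/111 → turn +1·90°
n=3: pose=(6,-6,W); sL=12/41, sR=20/51; mL=-1126/2091, mR=1432/2091; mL+mR=6/41 → advance +1; mR−mL=2558/2091 → turn +1·90°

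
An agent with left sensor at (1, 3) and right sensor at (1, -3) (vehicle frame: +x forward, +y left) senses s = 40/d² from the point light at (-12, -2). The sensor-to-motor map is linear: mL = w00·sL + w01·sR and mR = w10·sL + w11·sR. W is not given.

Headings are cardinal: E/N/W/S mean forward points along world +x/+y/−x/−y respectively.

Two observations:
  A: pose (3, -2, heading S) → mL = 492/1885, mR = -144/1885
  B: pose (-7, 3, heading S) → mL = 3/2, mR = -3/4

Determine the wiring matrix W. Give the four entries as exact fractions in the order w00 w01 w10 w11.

obs A: pose=(3,-2,S) → sL=8/65, sR=8/29, mL=492/1885, mR=-144/1885
obs B: pose=(-7,3,S) → sL=1/2, sR=2, mL=3/2, mR=-3/4
sensor matrix S = [[8/65, 8/29], [1/2, 2]]; det S = 204/1885
solve [mL_A; mL_B] = S·[w00; w01] and [mR_A; mR_B] = S·[w10; w11]:
  w00 = 1, w01 = 1/2, w10 = 1/2, w11 = -1/2

1 1/2 1/2 -1/2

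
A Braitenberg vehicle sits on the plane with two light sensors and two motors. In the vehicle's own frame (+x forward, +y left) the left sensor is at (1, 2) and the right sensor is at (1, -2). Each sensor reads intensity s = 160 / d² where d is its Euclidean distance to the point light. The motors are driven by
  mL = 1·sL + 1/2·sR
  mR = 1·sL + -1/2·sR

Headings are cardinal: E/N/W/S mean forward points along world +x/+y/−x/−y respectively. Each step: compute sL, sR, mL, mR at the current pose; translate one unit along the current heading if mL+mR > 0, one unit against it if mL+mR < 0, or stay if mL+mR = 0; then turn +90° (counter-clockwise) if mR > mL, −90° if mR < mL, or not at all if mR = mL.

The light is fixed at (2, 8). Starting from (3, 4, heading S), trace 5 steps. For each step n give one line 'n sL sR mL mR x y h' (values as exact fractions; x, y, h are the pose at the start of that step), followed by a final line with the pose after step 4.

0 80/17 80/13 1720/221 360/221 3 4 S
1 160/49 160/9 5360/441 -2480/441 3 3 W
2 8 8 12 4 2 3 N
3 32 160/37 1264/37 1104/37 2 4 E
4 80/17 80/13 1720/221 360/221 3 4 S
final 3 3 W

n=0: pose=(3,4,S); sL=80/17, sR=80/13; mL=1720/221, mR=360/221; mL+mR=160/17 → advance +1; mR−mL=-80/13 → turn -1·90°
n=1: pose=(3,3,W); sL=160/49, sR=160/9; mL=5360/441, mR=-2480/441; mL+mR=320/49 → advance +1; mR−mL=-160/9 → turn -1·90°
n=2: pose=(2,3,N); sL=8, sR=8; mL=12, mR=4; mL+mR=16 → advance +1; mR−mL=-8 → turn -1·90°
n=3: pose=(2,4,E); sL=32, sR=160/37; mL=1264/37, mR=1104/37; mL+mR=64 → advance +1; mR−mL=-160/37 → turn -1·90°
n=4: pose=(3,4,S); sL=80/17, sR=80/13; mL=1720/221, mR=360/221; mL+mR=160/17 → advance +1; mR−mL=-80/13 → turn -1·90°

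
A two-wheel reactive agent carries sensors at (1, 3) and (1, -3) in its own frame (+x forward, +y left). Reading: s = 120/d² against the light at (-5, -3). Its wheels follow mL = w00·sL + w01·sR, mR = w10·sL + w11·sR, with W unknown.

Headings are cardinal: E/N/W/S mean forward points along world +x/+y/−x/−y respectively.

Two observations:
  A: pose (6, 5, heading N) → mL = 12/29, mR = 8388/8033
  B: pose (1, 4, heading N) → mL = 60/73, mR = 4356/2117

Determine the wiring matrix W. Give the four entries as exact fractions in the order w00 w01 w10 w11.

obs A: pose=(6,5,N) → sL=24/29, sR=120/277, mL=12/29, mR=8388/8033
obs B: pose=(1,4,N) → sL=120/73, sR=24/29, mL=60/73, mR=4356/2117
sensor matrix S = [[24/29, 120/277], [120/73, 24/29]]; det S = -463104/17005861
solve [mL_A; mL_B] = S·[w00; w01] and [mR_A; mR_B] = S·[w10; w11]:
  w00 = 1/2, w01 = 0, w10 = 1, w11 = 1/2

1/2 0 1 1/2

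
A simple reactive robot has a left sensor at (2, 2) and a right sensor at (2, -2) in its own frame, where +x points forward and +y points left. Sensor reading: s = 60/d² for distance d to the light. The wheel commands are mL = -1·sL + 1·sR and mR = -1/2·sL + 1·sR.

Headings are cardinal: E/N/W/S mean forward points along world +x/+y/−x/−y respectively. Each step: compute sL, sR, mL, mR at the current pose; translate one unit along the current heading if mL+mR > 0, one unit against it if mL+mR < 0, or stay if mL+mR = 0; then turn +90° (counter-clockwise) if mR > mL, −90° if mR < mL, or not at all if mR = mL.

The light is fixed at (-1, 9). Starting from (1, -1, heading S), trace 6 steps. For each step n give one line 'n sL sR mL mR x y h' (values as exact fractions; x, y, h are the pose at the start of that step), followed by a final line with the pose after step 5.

0 3/8 5/12 1/24 11/48 1 -1 S
1 60/97 12/37 -1056/3589 54/3589 1 -2 E
2 30/41 2/3 -8/123 37/123 0 -2 N
3 12/29 12/13 192/377 270/377 0 -1 W
4 15/37 15/37 0 15/74 -1 -1 S
5 12/17 60/173 -1056/2941 -18/2941 -1 -2 E
final -2 -2 N

n=0: pose=(1,-1,S); sL=3/8, sR=5/12; mL=1/24, mR=11/48; mL+mR=13/48 → advance +1; mR−mL=3/16 → turn +1·90°
n=1: pose=(1,-2,E); sL=60/97, sR=12/37; mL=-1056/3589, mR=54/3589; mL+mR=-1002/3589 → advance -1; mR−mL=30/97 → turn +1·90°
n=2: pose=(0,-2,N); sL=30/41, sR=2/3; mL=-8/123, mR=37/123; mL+mR=29/123 → advance +1; mR−mL=15/41 → turn +1·90°
n=3: pose=(0,-1,W); sL=12/29, sR=12/13; mL=192/377, mR=270/377; mL+mR=462/377 → advance +1; mR−mL=6/29 → turn +1·90°
n=4: pose=(-1,-1,S); sL=15/37, sR=15/37; mL=0, mR=15/74; mL+mR=15/74 → advance +1; mR−mL=15/74 → turn +1·90°
n=5: pose=(-1,-2,E); sL=12/17, sR=60/173; mL=-1056/2941, mR=-18/2941; mL+mR=-1074/2941 → advance -1; mR−mL=6/17 → turn +1·90°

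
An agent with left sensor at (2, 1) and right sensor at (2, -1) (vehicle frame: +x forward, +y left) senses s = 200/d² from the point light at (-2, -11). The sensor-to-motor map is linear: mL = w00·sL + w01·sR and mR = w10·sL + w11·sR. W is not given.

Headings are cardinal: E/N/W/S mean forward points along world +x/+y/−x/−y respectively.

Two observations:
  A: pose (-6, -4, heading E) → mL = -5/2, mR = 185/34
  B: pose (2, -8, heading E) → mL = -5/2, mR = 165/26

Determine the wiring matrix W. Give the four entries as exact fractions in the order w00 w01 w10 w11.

obs A: pose=(-6,-4,E) → sL=50/17, sR=5, mL=-5/2, mR=185/34
obs B: pose=(2,-8,E) → sL=50/13, sR=5, mL=-5/2, mR=165/26
sensor matrix S = [[50/17, 5], [50/13, 5]]; det S = -1000/221
solve [mL_A; mL_B] = S·[w00; w01] and [mR_A; mR_B] = S·[w10; w11]:
  w00 = 0, w01 = -1/2, w10 = 1, w11 = 1/2

0 -1/2 1 1/2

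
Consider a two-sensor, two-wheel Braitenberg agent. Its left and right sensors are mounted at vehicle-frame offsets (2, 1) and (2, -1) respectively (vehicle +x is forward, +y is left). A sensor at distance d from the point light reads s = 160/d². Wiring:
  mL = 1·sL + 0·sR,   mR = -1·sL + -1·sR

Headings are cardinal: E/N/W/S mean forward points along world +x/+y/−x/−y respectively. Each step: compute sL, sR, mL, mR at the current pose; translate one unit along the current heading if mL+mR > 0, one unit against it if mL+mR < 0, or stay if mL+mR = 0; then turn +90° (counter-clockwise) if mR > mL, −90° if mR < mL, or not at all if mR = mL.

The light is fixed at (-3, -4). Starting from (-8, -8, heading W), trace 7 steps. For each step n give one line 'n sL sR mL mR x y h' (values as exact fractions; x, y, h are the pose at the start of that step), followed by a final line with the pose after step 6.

0 80/37 80/29 80/37 -5280/1073 -8 -8 W
1 160/29 160/13 160/29 -6720/377 -7 -8 N
2 8 4 8 -12 -7 -9 E
3 32/13 32/17 32/13 -960/221 -8 -9 S
4 80/37 80/29 80/37 -5280/1073 -8 -8 W
5 160/29 160/13 160/29 -6720/377 -7 -8 N
6 8 4 8 -12 -7 -9 E
final -8 -9 S

n=0: pose=(-8,-8,W); sL=80/37, sR=80/29; mL=80/37, mR=-5280/1073; mL+mR=-80/29 → advance -1; mR−mL=-7600/1073 → turn -1·90°
n=1: pose=(-7,-8,N); sL=160/29, sR=160/13; mL=160/29, mR=-6720/377; mL+mR=-160/13 → advance -1; mR−mL=-8800/377 → turn -1·90°
n=2: pose=(-7,-9,E); sL=8, sR=4; mL=8, mR=-12; mL+mR=-4 → advance -1; mR−mL=-20 → turn -1·90°
n=3: pose=(-8,-9,S); sL=32/13, sR=32/17; mL=32/13, mR=-960/221; mL+mR=-32/17 → advance -1; mR−mL=-1504/221 → turn -1·90°
n=4: pose=(-8,-8,W); sL=80/37, sR=80/29; mL=80/37, mR=-5280/1073; mL+mR=-80/29 → advance -1; mR−mL=-7600/1073 → turn -1·90°
n=5: pose=(-7,-8,N); sL=160/29, sR=160/13; mL=160/29, mR=-6720/377; mL+mR=-160/13 → advance -1; mR−mL=-8800/377 → turn -1·90°
n=6: pose=(-7,-9,E); sL=8, sR=4; mL=8, mR=-12; mL+mR=-4 → advance -1; mR−mL=-20 → turn -1·90°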